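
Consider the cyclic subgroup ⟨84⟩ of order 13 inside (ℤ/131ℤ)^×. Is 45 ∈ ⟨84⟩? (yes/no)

yes

⟨84⟩ has order 13; its elements mod 131 are {1, 39, 45, 52, 60, 62, 63, 80, 84, 99, 107, 112, 113}.
45 is in this set.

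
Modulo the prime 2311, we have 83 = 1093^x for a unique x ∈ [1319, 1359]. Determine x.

1345

Compute 1093^1319 mod 2311 = 1373, then multiply by 1093 repeatedly:
  1093^1319=1373  1093^1320=850  1093^1321=28  1093^1322=561  1093^1323=758
  1093^1324=1156  1093^1325=1702  1093^1326=2242  1093^1327=846  1093^1328=278
  1093^1329=1113  1093^1330=923  1093^1331=1243  1093^1332=2042  1093^1333=1791
  1093^1334=146  1093^1335=119  1093^1336=651  1093^1337=2066  1093^1338=291
  1093^1339=1456  1093^1340=1440  1093^1341=129  1093^1342=26  1093^1343=686
  1093^1344=1034  1093^1345=83
Found 83 at exponent 1345.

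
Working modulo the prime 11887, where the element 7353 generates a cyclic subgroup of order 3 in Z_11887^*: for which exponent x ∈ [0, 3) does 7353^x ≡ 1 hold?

Successive powers of 7353 modulo 11887:
  7353^0=1
So 7353^0 ≡ 1 (mod 11887), giving x = 0.

0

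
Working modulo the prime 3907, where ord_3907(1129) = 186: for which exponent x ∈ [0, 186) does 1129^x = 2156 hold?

30

Successive powers of 1129 modulo 3907:
  1129^0=1  1129^1=1129  1129^2=959  1129^3=472  1129^4=1536  1129^5=3343
  1129^6=85  1129^7=2197  1129^8=3375  1129^9=1050  1129^10=1629  1129^11=2851
  1129^12=3318  1129^13=3116  1129^14=1664  1129^15=3296  1129^16=1720  1129^17=101
  1129^18=726  1129^19=3091  1129^20=788  1129^21=2763  1129^22=1641  1129^23=771
  1129^24=3105  1129^25=966  1129^26=561  1129^27=435  1129^28=2740  1129^29=3023
  1129^30=2156
So 1129^30 ≡ 2156 (mod 3907), giving x = 30.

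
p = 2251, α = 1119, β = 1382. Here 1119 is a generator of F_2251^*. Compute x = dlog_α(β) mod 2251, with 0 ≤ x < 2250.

Baby-step giant-step with m = ceil(sqrt(2250)) = 48.
Baby table (1119^j mod 2251 for j=0..47):
  0:1  1:1119  2:605  3:1695  4:1363  5:1270  6:749  7:759
  8:694  9:2242  10:1184  11:1308  12:502  13:1239  14:2076  15:12
  16:2173  17:507  18:81  19:599  20:1734  21:2235  22:104  23:1575
  24:2143  25:702  26:2190  27:1522  28:1362  29:151  30:144  31:1315
  32:1582  33:972  34:435  35:549  36:2059  37:1248  38:892  39:955
  40:1671  41:1519  42:256  43:587  44:1812  45:1728  46:23  47:976
Giant step factor: 1119^(-48) ≡ 1497 (mod 2251).
Scan 1382·1497^i mod 2251 for i = 0, 1, …:
  i=0: 1382   i=1: 185   i=2: 72   i=3: 1987
  i=4: 968   i=5: 1703   i=6: 1259   i=7: 636
  i=8: 2170   i=9: 297     …   i=30: 1172
  i=31: 955
Match at i=31, j=39: x = 31·48 + 39 = 1527.

1527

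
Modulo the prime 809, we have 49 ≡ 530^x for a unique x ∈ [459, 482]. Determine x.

472

Compute 530^459 mod 809 = 593, then multiply by 530 repeatedly:
  530^459=593  530^460=398  530^461=600  530^462=63  530^463=221
  530^464=634  530^465=285  530^466=576  530^467=287  530^468=18
  530^469=641  530^470=759  530^471=197  530^472=49
Found 49 at exponent 472.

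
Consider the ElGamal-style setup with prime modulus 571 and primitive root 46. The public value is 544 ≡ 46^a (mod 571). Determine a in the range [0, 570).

138

Baby-step giant-step with m = ceil(sqrt(570)) = 24.
Baby table (46^j mod 571 for j=0..23):
  0:1  1:46  2:403  3:266  4:245  5:421  6:523  7:76
  8:70  9:365  10:231  11:348  12:20  13:349  14:66  15:181
  16:332  17:426  18:182  19:378  20:258  21:448  22:52  23:108
Giant step factor: 46^(-24) ≡ 384 (mod 571).
Scan 544·384^i mod 571 for i = 0, 1, …:
  i=0: 544   i=1: 481   i=2: 271   i=3: 142
  i=4: 283   i=5: 182
Match at i=5, j=18: a = 5·24 + 18 = 138.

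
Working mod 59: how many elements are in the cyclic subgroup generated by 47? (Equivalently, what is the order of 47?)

58

The order of 47 must divide p − 1 = 58 = 2 · 29.
Divisors: 1, 2, 29, 58.
Check each in increasing order: 47^1 ≡ 47;  47^2 ≡ 26;  47^29 ≡ 58;  47^58 ≡ 1.
Smallest exponent giving 1 is 58.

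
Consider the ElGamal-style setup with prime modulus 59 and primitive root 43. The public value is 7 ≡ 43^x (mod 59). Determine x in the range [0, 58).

Baby-step giant-step with m = ceil(sqrt(58)) = 8.
Baby table (43^j mod 59 for j=0..7):
  0:1  1:43  2:20  3:34  4:46  5:31  6:35  7:30
Giant step factor: 43^(-8) ≡ 22 (mod 59).
Scan 7·22^i mod 59 for i = 0, 1, …:
  i=0: 7   i=1: 36   i=2: 25   i=3: 19
  i=4: 5   i=5: 51   i=6: 1
Match at i=6, j=0: x = 6·8 + 0 = 48.

48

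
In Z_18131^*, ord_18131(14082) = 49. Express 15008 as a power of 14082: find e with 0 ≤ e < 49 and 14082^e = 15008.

10

Baby-step giant-step with m = ceil(sqrt(49)) = 7.
Baby table (14082^j mod 18131 for j=0..6):
  0:1  1:14082  2:3977  3:15586  4:6297  5:13764  6:4258
Giant step factor: 14082^(-7) ≡ 15438 (mod 18131).
Scan 15008·15438^i mod 18131 for i = 0, 1, …:
  i=0: 15008   i=1: 15586
Match at i=1, j=3: e = 1·7 + 3 = 10.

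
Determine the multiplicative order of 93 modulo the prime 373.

The order of 93 must divide p − 1 = 372 = 2^2 · 3 · 31.
Divisors: 1, 2, 3, 4, 6, 12, 31, 62, 93, 124, 186, 372.
Check each in increasing order: 93^1 ≡ 93;  93^2 ≡ 70;  93^3 ≡ 169;  93^4 ≡ 51;  93^6 ≡ 213;  93^12 ≡ 236;  93^31 ≡ 284;  93^62 ≡ 88;  93^93 ≡ 1.
Smallest exponent giving 1 is 93.

93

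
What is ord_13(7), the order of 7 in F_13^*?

12

The order of 7 must divide p − 1 = 12 = 2^2 · 3.
Divisors: 1, 2, 3, 4, 6, 12.
Check each in increasing order: 7^1 ≡ 7;  7^2 ≡ 10;  7^3 ≡ 5;  7^4 ≡ 9;  7^6 ≡ 12;  7^12 ≡ 1.
Smallest exponent giving 1 is 12.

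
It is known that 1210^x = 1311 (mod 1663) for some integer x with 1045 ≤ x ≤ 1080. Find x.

1077

Compute 1210^1045 mod 1663 = 301, then multiply by 1210 repeatedly:
  1210^1045=301  1210^1046=13  1210^1047=763  1210^1048=265  1210^1049=1354
  1210^1050=285  1210^1051=609  1210^1052=181  1210^1053=1157  1210^1054=1387
  1210^1055=303  1210^1056=770  1210^1057=420  1210^1058=985  1210^1059=1142
  1210^1060=1530  1210^1061=381  1210^1062=359  1210^1063=347  1210^1064=794
  1210^1065=1189  1210^1066=195  1210^1067=1467  1210^1068=649  1210^1069=354
  1210^1070=949  1210^1071=820  1210^1072=1052  1210^1073=725  1210^1074=849
  1210^1075=1219  1210^1076=1572  1210^1077=1311
Found 1311 at exponent 1077.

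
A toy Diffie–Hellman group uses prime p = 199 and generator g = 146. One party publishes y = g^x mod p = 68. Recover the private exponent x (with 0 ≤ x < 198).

103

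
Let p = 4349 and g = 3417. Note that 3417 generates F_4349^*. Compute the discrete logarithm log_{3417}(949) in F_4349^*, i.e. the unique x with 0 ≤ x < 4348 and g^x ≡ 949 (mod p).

Baby-step giant-step with m = ceil(sqrt(4348)) = 66.
Baby table (3417^j mod 4349 for j=0..65):
  0:1  1:3417  2:3173  3:84  4:4343  5:1243  6:2707  7:3845
  8:36  9:1240  10:1154  11:3024  12:4133  13:1258  14:1774  15:3601
  16:1296  17:1150  18:2403  19:139  20:922  21:1798  22:2978  23:3515
  24:3166  25:2259  26:3877  27:655  28:2749  29:3842  30:2832  31:419
  32:902  33:3042  34:404  35:1835  36:3286  37:3493  38:1925  39:2037
  40:2029  41:787  42:1497  43:825  44:873  45:3976  46:4065  47:3748
  48:3460  49:2238  50:1704  51:3606  52:985  53:3968  54:2823  55:109
  56:2788  57:2286  58:458  59:3695  60:668  61:3680  62:1601  63:3924
  64:341  65:4014
Giant step factor: 3417^(-66) ≡ 1480 (mod 4349).
Scan 949·1480^i mod 4349 for i = 0, 1, …:
  i=0: 949   i=1: 4142   i=2: 2419   i=3: 893
  i=4: 3893   i=5: 3564   i=6: 3732   i=7: 130
  i=8: 1044   i=9: 1225     …   i=59: 277
  i=60: 1154
Match at i=60, j=10: x = 60·66 + 10 = 3970.

3970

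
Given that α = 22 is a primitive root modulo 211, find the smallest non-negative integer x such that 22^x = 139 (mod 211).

Baby-step giant-step with m = ceil(sqrt(210)) = 15.
Baby table (22^j mod 211 for j=0..14):
  0:1  1:22  2:62  3:98  4:46  5:168  6:109  7:77
  8:6  9:132  10:161  11:166  12:65  13:164  14:21
Giant step factor: 22^(-15) ≡ 153 (mod 211).
Scan 139·153^i mod 211 for i = 0, 1, …:
  i=0: 139   i=1: 167   i=2: 20   i=3: 106
  i=4: 182   i=5: 205   i=6: 137   i=7: 72
  i=8: 44   i=9: 191   i=10: 105   i=11: 29
  i=12: 6
Match at i=12, j=8: x = 12·15 + 8 = 188.

188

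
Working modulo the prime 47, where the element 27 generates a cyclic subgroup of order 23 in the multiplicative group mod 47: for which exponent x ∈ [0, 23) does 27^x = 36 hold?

12

Successive powers of 27 modulo 47:
  27^0=1  27^1=27  27^2=24  27^3=37  27^4=12  27^5=42
  27^6=6  27^7=21  27^8=3  27^9=34  27^10=25  27^11=17
  27^12=36
So 27^12 ≡ 36 (mod 47), giving x = 12.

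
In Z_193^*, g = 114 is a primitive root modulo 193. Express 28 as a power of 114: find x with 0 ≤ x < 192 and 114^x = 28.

Baby-step giant-step with m = ceil(sqrt(192)) = 14.
Baby table (114^j mod 193 for j=0..13):
  0:1  1:114  2:65  3:76  4:172  5:115  6:179  7:141
  8:55  9:94  10:101  11:127  12:3  13:149
Giant step factor: 114^(-14) ≡ 97 (mod 193).
Scan 28·97^i mod 193 for i = 0, 1, …:
  i=0: 28   i=1: 14   i=2: 7   i=3: 100
  i=4: 50   i=5: 25   i=6: 109   i=7: 151
  i=8: 172
Match at i=8, j=4: x = 8·14 + 4 = 116.

116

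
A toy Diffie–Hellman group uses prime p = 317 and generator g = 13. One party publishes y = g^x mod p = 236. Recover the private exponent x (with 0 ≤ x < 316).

258

Baby-step giant-step with m = ceil(sqrt(316)) = 18.
Baby table (13^j mod 317 for j=0..17):
  0:1  1:13  2:169  3:295  4:31  5:86  6:167  7:269
  8:10  9:130  10:105  11:97  12:310  13:226  14:85  15:154
  16:100  17:32
Giant step factor: 13^(-18) ≡ 301 (mod 317).
Scan 236·301^i mod 317 for i = 0, 1, …:
  i=0: 236   i=1: 28   i=2: 186   i=3: 194
  i=4: 66   i=5: 212   i=6: 95   i=7: 65
  i=8: 228   i=9: 156     …   i=13: 49
  i=14: 167
Match at i=14, j=6: x = 14·18 + 6 = 258.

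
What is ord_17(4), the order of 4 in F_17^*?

4

The order of 4 must divide p − 1 = 16 = 2^4.
Divisors: 1, 2, 4, 8, 16.
Check each in increasing order: 4^1 ≡ 4;  4^2 ≡ 16;  4^4 ≡ 1.
Smallest exponent giving 1 is 4.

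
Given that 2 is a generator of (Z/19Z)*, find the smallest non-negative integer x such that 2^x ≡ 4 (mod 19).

2

Successive powers of 2 modulo 19:
  2^0=1  2^1=2  2^2=4
So 2^2 ≡ 4 (mod 19), giving x = 2.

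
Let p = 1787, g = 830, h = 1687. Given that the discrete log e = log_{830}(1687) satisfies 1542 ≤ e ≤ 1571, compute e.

1555

Compute 830^1542 mod 1787 = 1098, then multiply by 830 repeatedly:
  830^1542=1098  830^1543=1757  830^1544=118  830^1545=1442  830^1546=1357
  830^1547=500  830^1548=416  830^1549=389  830^1550=1210  830^1551=6
  830^1552=1406  830^1553=69  830^1554=86  830^1555=1687
Found 1687 at exponent 1555.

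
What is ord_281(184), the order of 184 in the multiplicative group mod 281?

280

The order of 184 must divide p − 1 = 280 = 2^3 · 5 · 7.
Divisors: 1, 2, 4, 5, 7, 8, 10, 14, 20, 28, 35, 40, 56, 70, 140, 280.
Check each in increasing order: 184^1 ≡ 184;  184^2 ≡ 136;  184^4 ≡ 231;  184^5 ≡ 73;  184^7 ≡ 93;  184^8 ≡ 252;  184^10 ≡ 271;  184^14 ≡ 219;  184^20 ≡ 100;  184^28 ≡ 191;  184^35 ≡ 60;  184^40 ≡ 165;  184^56 ≡ 232;  184^70 ≡ 228;  184^140 ≡ 280;  184^280 ≡ 1.
Smallest exponent giving 1 is 280.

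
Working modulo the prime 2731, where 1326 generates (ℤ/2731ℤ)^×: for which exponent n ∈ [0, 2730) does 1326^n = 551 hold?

Baby-step giant-step with m = ceil(sqrt(2730)) = 53.
Baby table (1326^j mod 2731 for j=0..52):
  0:1  1:1326  2:2243  3:159  4:547  5:1607  6:702  7:2312
  8:1530  9:2378  10:1654  11:211  12:1224  13:810  14:777  15:715
  16:433  17:648  18:1714  19:572  20:1985  21:2157  22:825  23:1550
  24:1588  25:87  26:660  27:1240  28:178  29:1162  30:528  31:992
  32:1781  33:2022  34:2061  35:1886  36:1971  37:2710  38:2195  39:2055
  40:2123  41:2168  42:1756  43:1644  44:606  45:642  46:1951  47:769
  48:1031  49:1606  50:2107  51:69  52:1371
Giant step factor: 1326^(-53) ≡ 2643 (mod 2731).
Scan 551·2643^i mod 2731 for i = 0, 1, …:
  i=0: 551   i=1: 670   i=2: 1122   i=3: 2311
  i=4: 1457   i=5: 141   i=6: 1247   i=7: 2235
  i=8: 2683   i=9: 1493     …   i=26: 441
  i=27: 2157
Match at i=27, j=21: n = 27·53 + 21 = 1452.

1452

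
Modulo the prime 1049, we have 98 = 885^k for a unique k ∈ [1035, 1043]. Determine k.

1042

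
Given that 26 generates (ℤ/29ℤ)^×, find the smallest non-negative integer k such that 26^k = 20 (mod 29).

16

Successive powers of 26 modulo 29:
  26^0=1  26^1=26  26^2=9  26^3=2  26^4=23  26^5=18
  26^6=4  26^7=17  26^8=7  26^9=8  26^10=5  26^11=14
  26^12=16  26^13=10  26^14=28  26^15=3  26^16=20
So 26^16 ≡ 20 (mod 29), giving k = 16.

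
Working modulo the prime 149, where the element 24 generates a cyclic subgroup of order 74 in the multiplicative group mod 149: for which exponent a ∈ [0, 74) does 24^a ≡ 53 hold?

15

Successive powers of 24 modulo 149:
  24^0=1  24^1=24  24^2=129  24^3=116  24^4=102  24^5=64
  24^6=46  24^7=61  24^8=123  24^9=121  24^10=73  24^11=113
  24^12=30  24^13=124  24^14=145  24^15=53
So 24^15 ≡ 53 (mod 149), giving a = 15.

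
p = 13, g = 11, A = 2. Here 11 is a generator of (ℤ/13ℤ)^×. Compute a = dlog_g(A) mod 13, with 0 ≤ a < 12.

7

Successive powers of 11 modulo 13:
  11^0=1  11^1=11  11^2=4  11^3=5  11^4=3  11^5=7
  11^6=12  11^7=2
So 11^7 ≡ 2 (mod 13), giving a = 7.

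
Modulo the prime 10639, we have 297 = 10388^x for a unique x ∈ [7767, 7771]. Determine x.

7771

Compute 10388^7767 mod 10639 = 1243, then multiply by 10388 repeatedly:
  10388^7767=1243  10388^7768=7177  10388^7769=7203  10388^7770=677  10388^7771=297
Found 297 at exponent 7771.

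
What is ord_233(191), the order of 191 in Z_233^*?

232

The order of 191 must divide p − 1 = 232 = 2^3 · 29.
Divisors: 1, 2, 4, 8, 29, 58, 116, 232.
Check each in increasing order: 191^1 ≡ 191;  191^2 ≡ 133;  191^4 ≡ 214;  191^8 ≡ 128;  191^29 ≡ 136;  191^58 ≡ 89;  191^116 ≡ 232;  191^232 ≡ 1.
Smallest exponent giving 1 is 232.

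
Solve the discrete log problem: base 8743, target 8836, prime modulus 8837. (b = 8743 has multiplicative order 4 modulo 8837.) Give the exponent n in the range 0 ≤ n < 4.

Successive powers of 8743 modulo 8837:
  8743^0=1  8743^1=8743  8743^2=8836
So 8743^2 ≡ 8836 (mod 8837), giving n = 2.

2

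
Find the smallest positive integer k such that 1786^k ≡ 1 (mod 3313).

3312

The order of 1786 must divide p − 1 = 3312 = 2^4 · 3^2 · 23.
Divisors: 1, 2, 3, 4, 6, 8, 9, 12, 16, 18, 23, 24, 36, 46, 48, 69, 72, 92, 138, 144, 184, 207, 276, 368, 414, 552, 828, 1104, 1656, 3312.
Check each in increasing order: 1786^1 ≡ 1786;  1786^2 ≡ 2690;  1786^3 ≡ 490;  1786^4 ≡ 508;  1786^6 ≡ 1564;  1786^8 ≡ 2963;  1786^9 ≡ 1057;  1786^12 ≡ 1102;  1786^16 ≡ 3232;  1786^18 ≡ 768;  1786^23 ≡ 398;  1786^24 ≡ 1846;  1786^36 ≡ 110;  1786^46 ≡ 2693;  1786^48 ≡ 1952;  1786^69 ≡ 1715;  1786^72 ≡ 2161;  1786^92 ≡ 92;  1786^138 ≡ 2594;  1786^144 ≡ 1904;  1786^184 ≡ 1838;  1786^207 ≡ 2664;  1786^276 ≡ 133;  1786^368 ≡ 2297;  1786^414 ≡ 450;  1786^552 ≡ 1124;  1786^828 ≡ 407;  1786^1104 ≡ 1123;  1786^1656 ≡ 3312;  1786^3312 ≡ 1.
Smallest exponent giving 1 is 3312.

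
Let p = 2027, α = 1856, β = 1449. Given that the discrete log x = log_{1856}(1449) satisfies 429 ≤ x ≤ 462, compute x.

432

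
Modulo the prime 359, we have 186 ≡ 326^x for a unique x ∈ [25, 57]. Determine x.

Compute 326^25 mod 359 = 195, then multiply by 326 repeatedly:
  326^25=195  326^26=27  326^27=186
Found 186 at exponent 27.

27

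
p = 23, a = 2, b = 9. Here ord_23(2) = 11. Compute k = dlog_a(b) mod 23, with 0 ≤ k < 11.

Successive powers of 2 modulo 23:
  2^0=1  2^1=2  2^2=4  2^3=8  2^4=16  2^5=9
So 2^5 ≡ 9 (mod 23), giving k = 5.

5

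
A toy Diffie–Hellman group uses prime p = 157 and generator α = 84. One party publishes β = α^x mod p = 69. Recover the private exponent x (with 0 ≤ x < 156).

Baby-step giant-step with m = ceil(sqrt(156)) = 13.
Baby table (84^j mod 157 for j=0..12):
  0:1  1:84  2:148  3:29  4:81  5:53  6:56  7:151
  8:124  9:54  10:140  11:142  12:153
Giant step factor: 84^(-13) ≡ 107 (mod 157).
Scan 69·107^i mod 157 for i = 0, 1, …:
  i=0: 69   i=1: 4   i=2: 114   i=3: 109
  i=4: 45   i=5: 105   i=6: 88   i=7: 153
Match at i=7, j=12: x = 7·13 + 12 = 103.

103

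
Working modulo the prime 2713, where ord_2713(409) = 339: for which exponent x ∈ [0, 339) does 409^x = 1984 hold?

111

Baby-step giant-step with m = ceil(sqrt(339)) = 19.
Baby table (409^j mod 2713 for j=0..18):
  0:1  1:409  2:1788  3:1495  4:1030  5:755  6:2226  7:1579
  8:117  9:1732  10:295  11:1283  12:1138  13:1519  14:2707  15:259
  16:124  17:1882  18:1959
Giant step factor: 409^(-19) ≡ 651 (mod 2713).
Scan 1984·651^i mod 2713 for i = 0, 1, …:
  i=0: 1984   i=1: 196   i=2: 85   i=3: 1075
  i=4: 2584   i=5: 124
Match at i=5, j=16: x = 5·19 + 16 = 111.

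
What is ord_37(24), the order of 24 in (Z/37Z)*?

36

The order of 24 must divide p − 1 = 36 = 2^2 · 3^2.
Divisors: 1, 2, 3, 4, 6, 9, 12, 18, 36.
Check each in increasing order: 24^1 ≡ 24;  24^2 ≡ 21;  24^3 ≡ 23;  24^4 ≡ 34;  24^6 ≡ 11;  24^9 ≡ 31;  24^12 ≡ 10;  24^18 ≡ 36;  24^36 ≡ 1.
Smallest exponent giving 1 is 36.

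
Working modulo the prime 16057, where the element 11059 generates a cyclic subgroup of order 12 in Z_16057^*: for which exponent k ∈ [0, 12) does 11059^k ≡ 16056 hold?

6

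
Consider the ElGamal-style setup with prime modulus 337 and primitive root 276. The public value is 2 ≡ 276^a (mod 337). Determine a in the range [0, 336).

176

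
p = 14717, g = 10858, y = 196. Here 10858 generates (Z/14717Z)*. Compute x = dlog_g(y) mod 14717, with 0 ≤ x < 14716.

11940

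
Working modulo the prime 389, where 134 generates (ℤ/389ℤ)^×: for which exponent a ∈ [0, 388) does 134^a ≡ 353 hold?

294

Baby-step giant-step with m = ceil(sqrt(388)) = 20.
Baby table (134^j mod 389 for j=0..19):
  0:1  1:134  2:62  3:139  4:343  5:60  6:260  7:219
  8:171  9:352  10:99  11:40  12:303  13:146  14:114  15:105
  16:66  17:286  18:202  19:227
Giant step factor: 134^(-20) ≡ 302 (mod 389).
Scan 353·302^i mod 389 for i = 0, 1, …:
  i=0: 353   i=1: 20   i=2: 205   i=3: 59
  i=4: 313   i=5: 388   i=6: 87   i=7: 211
  i=8: 315   i=9: 214     …   i=13: 106
  i=14: 114
Match at i=14, j=14: a = 14·20 + 14 = 294.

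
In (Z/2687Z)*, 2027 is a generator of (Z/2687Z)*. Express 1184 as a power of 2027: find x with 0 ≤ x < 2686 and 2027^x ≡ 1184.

2633

Baby-step giant-step with m = ceil(sqrt(2686)) = 52.
Baby table (2027^j mod 2687 for j=0..51):
  0:1  1:2027  2:306  3:2252  4:2278  5:1240  6:1135  7:573
  8:687  9:683  10:636  11:2099  12:1152  13:101  14:515  15:1349
  16:1744  17:1683  18:1638  19:1781  20:1446  21:2212  22:1808  23:2435
  24:2413  25:811  26:2140  27:962  28:1899  29:1489  30:702  31:1531
  32:2539  33:948  34:391  35:2579  36:1418  37:1883  38:1301  39:1180
  40:430  41:1022  42:2604  43:1040  44:1472  45:1174  46:1703  47:1873
  48:2527  49:807  50:2093  51:2425
Giant step factor: 2027^(-52) ≡ 477 (mod 2687).
Scan 1184·477^i mod 2687 for i = 0, 1, …:
  i=0: 1184   i=1: 498   i=2: 1090   i=3: 1339
  i=4: 1884   i=5: 1210   i=6: 2152   i=7: 70
  i=8: 1146   i=9: 1181     …   i=49: 2351
  i=50: 948
Match at i=50, j=33: x = 50·52 + 33 = 2633.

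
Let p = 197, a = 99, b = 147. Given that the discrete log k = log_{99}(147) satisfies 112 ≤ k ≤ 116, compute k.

Compute 99^112 mod 197 = 191, then multiply by 99 repeatedly:
  99^112=191  99^113=194  99^114=97  99^115=147
Found 147 at exponent 115.

115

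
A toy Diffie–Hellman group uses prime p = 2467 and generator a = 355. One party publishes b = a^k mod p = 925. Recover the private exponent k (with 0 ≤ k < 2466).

2040

Baby-step giant-step with m = ceil(sqrt(2466)) = 50.
Baby table (355^j mod 2467 for j=0..49):
  0:1  1:355  2:208  3:2297  4:1325  5:1645  6:1763  7:1714
  8:1588  9:1264  10:2193  11:1410  12:2216  13:2174  14:2066  15:731
  16:470  17:1561  18:1547  19:1511  20:1066  21:979  22:2165  23:1338
  24:1326  25:2000  26:1971  27:1544  28:446  29:442  30:1489  31:657
  32:1337  33:971  34:1792  35:2141  36:219  37:1268  38:1146  39:2242
  40:1536  41:73  42:1245  43:382  44:2392  45:512  46:1669  47:415
  48:1772  49:2442
Giant step factor: 355^(-50) ≡ 2308 (mod 2467).
Scan 925·2308^i mod 2467 for i = 0, 1, …:
  i=0: 925   i=1: 945   i=2: 232   i=3: 117
  i=4: 1133   i=5: 2411   i=6: 1503   i=7: 322
  i=8: 609   i=9: 1849     …   i=39: 642
  i=40: 1536
Match at i=40, j=40: k = 40·50 + 40 = 2040.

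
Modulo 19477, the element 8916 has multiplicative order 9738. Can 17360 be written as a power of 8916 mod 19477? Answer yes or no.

yes

17360 ∈ ⟨8916⟩ iff 17360^9738 ≡ 1 (mod 19477), since |⟨8916⟩| = 9738.
17360^9738 mod 19477 = 1.
Since 1 = 1, 17360 lies in the subgroup.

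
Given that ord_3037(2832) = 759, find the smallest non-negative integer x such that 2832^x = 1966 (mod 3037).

337

Baby-step giant-step with m = ceil(sqrt(759)) = 28.
Baby table (2832^j mod 3037 for j=0..27):
  0:1  1:2832  2:2544  3:844  4:89  5:3014  6:1678  7:2228
  8:1847  9:990  10:529  11:887  12:385  13:37  14:1526  15:3018
  16:858  17:256  18:2186  19:1346  20:437  21:1525  22:186  23:1351
  24:2449  25:2097  26:1369  27:1796
Giant step factor: 2832^(-28) ≡ 108 (mod 3037).
Scan 1966·108^i mod 3037 for i = 0, 1, …:
  i=0: 1966   i=1: 2775   i=2: 2074   i=3: 2291
  i=4: 1431   i=5: 2698   i=6: 2869   i=7: 78
  i=8: 2350   i=9: 1729   i=10: 1475   i=11: 1376
  i=12: 2832
Match at i=12, j=1: x = 12·28 + 1 = 337.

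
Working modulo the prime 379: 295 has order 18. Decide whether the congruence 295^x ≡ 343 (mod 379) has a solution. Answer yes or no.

no

⟨295⟩ has order 18; its elements mod 379 are {1, 40, 51, 52, 84, 115, 145, 180, 185, 194, 199, 234, 264, 295, 327, 328, 339, 378}.
343 is not in this set.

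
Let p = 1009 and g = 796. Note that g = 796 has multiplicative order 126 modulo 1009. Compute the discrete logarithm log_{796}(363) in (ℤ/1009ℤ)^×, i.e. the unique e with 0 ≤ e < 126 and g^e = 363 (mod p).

Baby-step giant-step with m = ceil(sqrt(126)) = 12.
Baby table (796^j mod 1009 for j=0..11):
  0:1  1:796  2:973  3:605  4:287  5:418  6:767  7:87
  8:640  9:904  10:167  11:753
Giant step factor: 796^(-12) ≡ 985 (mod 1009).
Scan 363·985^i mod 1009 for i = 0, 1, …:
  i=0: 363   i=1: 369   i=2: 225   i=3: 654
  i=4: 448   i=5: 347   i=6: 753
Match at i=6, j=11: e = 6·12 + 11 = 83.

83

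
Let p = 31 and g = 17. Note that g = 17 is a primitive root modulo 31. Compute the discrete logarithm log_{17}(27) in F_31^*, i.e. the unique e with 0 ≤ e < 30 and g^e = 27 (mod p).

9

Successive powers of 17 modulo 31:
  17^0=1  17^1=17  17^2=10  17^3=15  17^4=7  17^5=26
  17^6=8  17^7=12  17^8=18  17^9=27
So 17^9 ≡ 27 (mod 31), giving e = 9.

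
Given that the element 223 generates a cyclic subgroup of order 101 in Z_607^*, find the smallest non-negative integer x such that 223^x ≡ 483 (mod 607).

Successive powers of 223 modulo 607:
  223^0=1  223^1=223  223^2=562  223^3=284  223^4=204  223^5=574
  223^6=532  223^7=271  223^8=340  223^9=552  223^10=482  223^11=47
  223^12=162  223^13=313  223^14=601  223^15=483
So 223^15 ≡ 483 (mod 607), giving x = 15.

15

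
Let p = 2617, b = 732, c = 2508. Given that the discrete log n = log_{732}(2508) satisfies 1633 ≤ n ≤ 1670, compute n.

Compute 732^1633 mod 2617 = 1730, then multiply by 732 repeatedly:
  732^1633=1730  732^1634=2349  732^1635=99  732^1636=1809  732^1637=2603
  732^1638=220  732^1639=1403  732^1640=1132  732^1641=1652  732^1642=210
  732^1643=1934  732^1644=2508
Found 2508 at exponent 1644.

1644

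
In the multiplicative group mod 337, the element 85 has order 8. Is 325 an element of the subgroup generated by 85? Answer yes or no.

no

⟨85⟩ has order 8; its elements mod 337 are {1, 85, 111, 148, 189, 226, 252, 336}.
325 is not in this set.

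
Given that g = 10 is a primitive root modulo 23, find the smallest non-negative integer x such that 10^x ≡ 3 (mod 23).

20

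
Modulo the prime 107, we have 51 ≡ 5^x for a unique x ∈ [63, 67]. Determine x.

Compute 5^63 mod 107 = 51, then multiply by 5 repeatedly:
  5^63=51
Found 51 at exponent 63.

63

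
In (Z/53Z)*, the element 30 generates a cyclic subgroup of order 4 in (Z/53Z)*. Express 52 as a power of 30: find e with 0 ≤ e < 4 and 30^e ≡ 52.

Successive powers of 30 modulo 53:
  30^0=1  30^1=30  30^2=52
So 30^2 ≡ 52 (mod 53), giving e = 2.

2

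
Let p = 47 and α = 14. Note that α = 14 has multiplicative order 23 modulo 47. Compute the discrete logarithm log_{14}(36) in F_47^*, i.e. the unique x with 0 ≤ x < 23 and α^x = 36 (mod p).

Successive powers of 14 modulo 47:
  14^0=1  14^1=14  14^2=8  14^3=18  14^4=17  14^5=3
  14^6=42  14^7=24  14^8=7  14^9=4  14^10=9  14^11=32
  14^12=25  14^13=21  14^14=12  14^15=27  14^16=2  14^17=28
  14^18=16  14^19=36
So 14^19 ≡ 36 (mod 47), giving x = 19.

19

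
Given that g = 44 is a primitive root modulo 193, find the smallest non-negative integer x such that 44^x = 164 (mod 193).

Baby-step giant-step with m = ceil(sqrt(192)) = 14.
Baby table (44^j mod 193 for j=0..13):
  0:1  1:44  2:6  3:71  4:36  5:40  6:23  7:47
  8:138  9:89  10:56  11:148  12:143  13:116
Giant step factor: 44^(-14) ≡ 101 (mod 193).
Scan 164·101^i mod 193 for i = 0, 1, …:
  i=0: 164   i=1: 159   i=2: 40
Match at i=2, j=5: x = 2·14 + 5 = 33.

33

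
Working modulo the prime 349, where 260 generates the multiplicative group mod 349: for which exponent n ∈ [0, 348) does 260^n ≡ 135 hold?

Baby-step giant-step with m = ceil(sqrt(348)) = 19.
Baby table (260^j mod 349 for j=0..18):
  0:1  1:260  2:243  3:11  4:68  5:230  6:121  7:50
  8:87  9:284  10:201  11:259  12:332  13:117  14:57  15:162
  16:240  17:278  18:37
Giant step factor: 260^(-19) ≡ 287 (mod 349).
Scan 135·287^i mod 349 for i = 0, 1, …:
  i=0: 135   i=1: 6   i=2: 326   i=3: 30
  i=4: 234   i=5: 150   i=6: 123   i=7: 52
  i=8: 266   i=9: 260
Match at i=9, j=1: n = 9·19 + 1 = 172.

172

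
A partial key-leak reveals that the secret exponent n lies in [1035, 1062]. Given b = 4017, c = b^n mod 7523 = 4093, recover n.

Compute 4017^1035 mod 7523 = 3381, then multiply by 4017 repeatedly:
  4017^1035=3381  4017^1036=2462  4017^1037=4632  4017^1038=2365  4017^1039=6179
  4017^1040=2666  4017^1041=4093
Found 4093 at exponent 1041.

1041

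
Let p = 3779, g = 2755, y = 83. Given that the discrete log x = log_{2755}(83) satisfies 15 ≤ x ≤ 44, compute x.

37

Compute 2755^15 mod 3779 = 3204, then multiply by 2755 repeatedly:
  2755^15=3204  2755^16=3055  2755^17=692  2755^18=1844  2755^19=1244
  2755^20=3446  2755^21=882  2755^22=13  2755^23=1804  2755^24=635
  2755^25=3527  2755^26=1076  2755^27=1644  2755^28=1978  2755^29=72
  2755^30=1852  2755^31=610  2755^32=2674  2755^33=1599  2755^34=2710
  2755^35=2525  2755^36=3015  2755^37=83
Found 83 at exponent 37.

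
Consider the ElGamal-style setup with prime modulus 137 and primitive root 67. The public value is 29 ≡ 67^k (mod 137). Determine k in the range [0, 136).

73

Baby-step giant-step with m = ceil(sqrt(136)) = 12.
Baby table (67^j mod 137 for j=0..11):
  0:1  1:67  2:105  3:48  4:65  5:108  6:112  7:106
  8:115  9:33  10:19  11:40
Giant step factor: 67^(-12) ≡ 121 (mod 137).
Scan 29·121^i mod 137 for i = 0, 1, …:
  i=0: 29   i=1: 84   i=2: 26   i=3: 132
  i=4: 80   i=5: 90   i=6: 67
Match at i=6, j=1: k = 6·12 + 1 = 73.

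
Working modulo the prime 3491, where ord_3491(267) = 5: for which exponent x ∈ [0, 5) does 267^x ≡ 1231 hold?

3

Successive powers of 267 modulo 3491:
  267^0=1  267^1=267  267^2=1469  267^3=1231
So 267^3 ≡ 1231 (mod 3491), giving x = 3.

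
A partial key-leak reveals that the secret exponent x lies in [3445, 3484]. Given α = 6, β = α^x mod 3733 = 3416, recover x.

3445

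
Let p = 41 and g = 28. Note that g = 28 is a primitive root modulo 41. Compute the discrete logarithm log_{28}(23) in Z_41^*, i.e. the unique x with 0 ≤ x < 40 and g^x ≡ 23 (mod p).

36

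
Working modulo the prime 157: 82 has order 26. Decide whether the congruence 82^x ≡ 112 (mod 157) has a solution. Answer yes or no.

112 ∈ ⟨82⟩ iff 112^26 ≡ 1 (mod 157), since |⟨82⟩| = 26.
112^26 mod 157 = 156.
Since 156 ≠ 1, 112 does not lie in the subgroup.

no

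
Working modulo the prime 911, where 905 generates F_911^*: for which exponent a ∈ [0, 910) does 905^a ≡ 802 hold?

652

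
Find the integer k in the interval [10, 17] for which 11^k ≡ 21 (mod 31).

Compute 11^10 mod 31 = 5, then multiply by 11 repeatedly:
  11^10=5  11^11=24  11^12=16  11^13=21
Found 21 at exponent 13.

13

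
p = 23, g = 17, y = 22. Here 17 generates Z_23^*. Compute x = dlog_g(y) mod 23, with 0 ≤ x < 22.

11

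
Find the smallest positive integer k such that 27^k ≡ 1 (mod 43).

The order of 27 must divide p − 1 = 42 = 2 · 3 · 7.
Divisors: 1, 2, 3, 6, 7, 14, 21, 42.
Check each in increasing order: 27^1 ≡ 27;  27^2 ≡ 41;  27^3 ≡ 32;  27^6 ≡ 35;  27^7 ≡ 42;  27^14 ≡ 1.
Smallest exponent giving 1 is 14.

14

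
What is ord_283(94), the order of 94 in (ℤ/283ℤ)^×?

141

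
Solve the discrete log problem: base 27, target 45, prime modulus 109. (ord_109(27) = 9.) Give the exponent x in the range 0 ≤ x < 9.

6

Successive powers of 27 modulo 109:
  27^0=1  27^1=27  27^2=75  27^3=63  27^4=66  27^5=38
  27^6=45
So 27^6 ≡ 45 (mod 109), giving x = 6.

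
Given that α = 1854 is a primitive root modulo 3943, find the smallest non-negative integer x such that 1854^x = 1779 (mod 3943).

Baby-step giant-step with m = ceil(sqrt(3942)) = 63.
Baby table (1854^j mod 3943 for j=0..62):
  0:1  1:1854  2:2963  3:803  4:2251  5:1660  6:2100  7:1659
  8:246  9:2639  10:3386  11:388  12:1726  13:2231  14:67  15:1985
  16:1371  17:2542  18:983  19:816  20:2695  21:749  22:710  23:3321
  24:2111  25:2338  26:1295  27:3586  28:546  29:2876  30:1168  31:765
  32:2773  33:3413  34:3130  35:2867  36:254  37:1699  38:3432  39:2869
  40:19  41:3682  42:1095  43:3428  44:3339  45:3939  46:470  47:3920
  48:731  49:2825  50:1246  51:3429  52:1250  53:2959  54:1273  55:2228
  56:2391  57:982  58:2905  59:3675  60:3889  61:2402  62:1661
Giant step factor: 1854^(-63) ≡ 717 (mod 3943).
Scan 1779·717^i mod 3943 for i = 0, 1, …:
  i=0: 1779   i=1: 1954   i=2: 1253   i=3: 3340
  i=4: 1379   i=5: 2993   i=6: 989   i=7: 3316
  i=8: 3886   i=9: 2504     …   i=44: 353
  i=45: 749
Match at i=45, j=21: x = 45·63 + 21 = 2856.

2856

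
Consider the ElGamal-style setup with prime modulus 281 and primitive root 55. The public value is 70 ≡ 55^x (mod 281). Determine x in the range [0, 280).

Baby-step giant-step with m = ceil(sqrt(280)) = 17.
Baby table (55^j mod 281 for j=0..16):
  0:1  1:55  2:215  3:23  4:141  5:168  6:248  7:152
  8:211  9:84  10:124  11:76  12:246  13:42  14:62  15:38
  16:123
Giant step factor: 55^(-17) ≡ 174 (mod 281).
Scan 70·174^i mod 281 for i = 0, 1, …:
  i=0: 70   i=1: 97   i=2: 18   i=3: 41
  i=4: 109   i=5: 139   i=6: 20   i=7: 108
  i=8: 246
Match at i=8, j=12: x = 8·17 + 12 = 148.

148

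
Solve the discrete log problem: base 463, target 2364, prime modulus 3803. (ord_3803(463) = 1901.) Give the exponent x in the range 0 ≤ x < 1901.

806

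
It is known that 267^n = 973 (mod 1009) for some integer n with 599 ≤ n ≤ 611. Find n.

Compute 267^599 mod 1009 = 701, then multiply by 267 repeatedly:
  267^599=701  267^600=502  267^601=846  267^602=875  267^603=546
  267^604=486  267^605=610  267^606=421  267^607=408  267^608=973
Found 973 at exponent 608.

608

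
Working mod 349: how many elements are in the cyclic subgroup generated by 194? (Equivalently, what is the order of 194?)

87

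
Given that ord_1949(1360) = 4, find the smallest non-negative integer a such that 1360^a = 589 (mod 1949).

Successive powers of 1360 modulo 1949:
  1360^0=1  1360^1=1360  1360^2=1948  1360^3=589
So 1360^3 ≡ 589 (mod 1949), giving a = 3.

3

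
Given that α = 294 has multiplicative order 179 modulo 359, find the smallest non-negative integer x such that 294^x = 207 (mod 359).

Baby-step giant-step with m = ceil(sqrt(179)) = 14.
Baby table (294^j mod 359 for j=0..13):
  0:1  1:294  2:276  3:10  4:68  5:247  6:100  7:321
  8:316  9:282  10:338  11:288  12:307  13:149
Giant step factor: 294^(-14) ≡ 45 (mod 359).
Scan 207·45^i mod 359 for i = 0, 1, …:
  i=0: 207   i=1: 340   i=2: 222   i=3: 297
  i=4: 82   i=5: 100
Match at i=5, j=6: x = 5·14 + 6 = 76.

76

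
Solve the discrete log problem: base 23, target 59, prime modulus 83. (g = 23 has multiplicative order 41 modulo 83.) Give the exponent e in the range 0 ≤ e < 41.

Baby-step giant-step with m = ceil(sqrt(41)) = 7.
Baby table (23^j mod 83 for j=0..6):
  0:1  1:23  2:31  3:49  4:48  5:25  6:77
Giant step factor: 23^(-7) ≡ 3 (mod 83).
Scan 59·3^i mod 83 for i = 0, 1, …:
  i=0: 59   i=1: 11   i=2: 33   i=3: 16
  i=4: 48
Match at i=4, j=4: e = 4·7 + 4 = 32.

32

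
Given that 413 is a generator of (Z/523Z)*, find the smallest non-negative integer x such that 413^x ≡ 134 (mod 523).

504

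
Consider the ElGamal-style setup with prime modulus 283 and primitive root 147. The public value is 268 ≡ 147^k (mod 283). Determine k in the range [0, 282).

27

Successive powers of 147 modulo 283:
  147^0=1  147^1=147  147^2=101  147^3=131  147^4=13  147^5=213
  147^6=181  147^7=5  147^8=169  147^9=222  147^10=89  147^11=65
  147^12=216  147^13=56  147^14=25  147^15=279  147^16=261  147^17=162
  147^18=42  147^19=231  147^20=280  147^21=125  147^22=263  147^23=173
  147^24=244  147^25=210  147^26=23  147^27=268
So 147^27 ≡ 268 (mod 283), giving k = 27.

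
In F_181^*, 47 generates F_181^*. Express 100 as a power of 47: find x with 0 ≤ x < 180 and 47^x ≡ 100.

38

Baby-step giant-step with m = ceil(sqrt(180)) = 14.
Baby table (47^j mod 181 for j=0..13):
  0:1  1:47  2:37  3:110  4:102  5:88  6:154  7:179
  8:87  9:107  10:142  11:158  12:5  13:54
Giant step factor: 47^(-14) ≡ 136 (mod 181).
Scan 100·136^i mod 181 for i = 0, 1, …:
  i=0: 100   i=1: 25   i=2: 142
Match at i=2, j=10: x = 2·14 + 10 = 38.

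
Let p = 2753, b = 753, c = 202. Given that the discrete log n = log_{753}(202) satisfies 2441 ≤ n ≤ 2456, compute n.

2449

Compute 753^2441 mod 2753 = 814, then multiply by 753 repeatedly:
  753^2441=814  753^2442=1776  753^2443=2123  753^2444=1879  753^2445=2598
  753^2446=1664  753^2447=377  753^2448=322  753^2449=202
Found 202 at exponent 2449.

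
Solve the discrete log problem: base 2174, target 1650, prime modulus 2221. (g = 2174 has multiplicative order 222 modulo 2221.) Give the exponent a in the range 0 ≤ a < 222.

219

Baby-step giant-step with m = ceil(sqrt(222)) = 15.
Baby table (2174^j mod 2221 for j=0..14):
  0:1  1:2174  2:2209  3:564  4:144  5:2116  6:493  7:1260
  8:747  9:427  10:2141  11:1539  12:960  13:1521  14:1806
Giant step factor: 2174^(-15) ≡ 904 (mod 2221).
Scan 1650·904^i mod 2221 for i = 0, 1, …:
  i=0: 1650   i=1: 1309   i=2: 1764   i=3: 2199
  i=4: 101   i=5: 243   i=6: 2014   i=7: 1657
  i=8: 974   i=9: 980     …   i=13: 2106
  i=14: 427
Match at i=14, j=9: a = 14·15 + 9 = 219.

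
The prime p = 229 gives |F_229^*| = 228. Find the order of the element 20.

57

The order of 20 must divide p − 1 = 228 = 2^2 · 3 · 19.
Divisors: 1, 2, 3, 4, 6, 12, 19, 38, 57, 76, 114, 228.
Check each in increasing order: 20^1 ≡ 20;  20^2 ≡ 171;  20^3 ≡ 214;  20^4 ≡ 158;  20^6 ≡ 225;  20^12 ≡ 16;  20^19 ≡ 94;  20^38 ≡ 134;  20^57 ≡ 1.
Smallest exponent giving 1 is 57.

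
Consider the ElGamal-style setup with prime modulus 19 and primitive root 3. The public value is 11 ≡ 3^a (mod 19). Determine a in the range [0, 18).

Successive powers of 3 modulo 19:
  3^0=1  3^1=3  3^2=9  3^3=8  3^4=5  3^5=15
  3^6=7  3^7=2  3^8=6  3^9=18  3^10=16  3^11=10
  3^12=11
So 3^12 ≡ 11 (mod 19), giving a = 12.

12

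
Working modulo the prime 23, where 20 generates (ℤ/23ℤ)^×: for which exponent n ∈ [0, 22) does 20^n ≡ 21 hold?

7

Successive powers of 20 modulo 23:
  20^0=1  20^1=20  20^2=9  20^3=19  20^4=12  20^5=10
  20^6=16  20^7=21
So 20^7 ≡ 21 (mod 23), giving n = 7.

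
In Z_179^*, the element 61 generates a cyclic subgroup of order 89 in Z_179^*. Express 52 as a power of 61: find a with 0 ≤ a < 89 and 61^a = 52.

56

Baby-step giant-step with m = ceil(sqrt(89)) = 10.
Baby table (61^j mod 179 for j=0..9):
  0:1  1:61  2:141  3:9  4:12  5:16  6:81  7:108
  8:144  9:13
Giant step factor: 61^(-10) ≡ 93 (mod 179).
Scan 52·93^i mod 179 for i = 0, 1, …:
  i=0: 52   i=1: 3   i=2: 100   i=3: 171
  i=4: 151   i=5: 81
Match at i=5, j=6: a = 5·10 + 6 = 56.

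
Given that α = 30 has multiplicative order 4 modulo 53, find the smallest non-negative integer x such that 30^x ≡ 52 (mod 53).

Successive powers of 30 modulo 53:
  30^0=1  30^1=30  30^2=52
So 30^2 ≡ 52 (mod 53), giving x = 2.

2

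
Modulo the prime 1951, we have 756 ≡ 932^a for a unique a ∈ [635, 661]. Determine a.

643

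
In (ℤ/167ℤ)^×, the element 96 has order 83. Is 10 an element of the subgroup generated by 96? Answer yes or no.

10 ∈ ⟨96⟩ iff 10^83 ≡ 1 (mod 167), since |⟨96⟩| = 83.
10^83 mod 167 = 166.
Since 166 ≠ 1, 10 does not lie in the subgroup.

no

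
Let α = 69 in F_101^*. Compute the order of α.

20

The order of 69 must divide p − 1 = 100 = 2^2 · 5^2.
Divisors: 1, 2, 4, 5, 10, 20, 25, 50, 100.
Check each in increasing order: 69^1 ≡ 69;  69^2 ≡ 14;  69^4 ≡ 95;  69^5 ≡ 91;  69^10 ≡ 100;  69^20 ≡ 1.
Smallest exponent giving 1 is 20.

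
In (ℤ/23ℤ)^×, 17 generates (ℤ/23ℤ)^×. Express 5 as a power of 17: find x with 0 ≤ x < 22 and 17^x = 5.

19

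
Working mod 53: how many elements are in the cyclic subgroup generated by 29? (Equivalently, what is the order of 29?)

26

The order of 29 must divide p − 1 = 52 = 2^2 · 13.
Divisors: 1, 2, 4, 13, 26, 52.
Check each in increasing order: 29^1 ≡ 29;  29^2 ≡ 46;  29^4 ≡ 49;  29^13 ≡ 52;  29^26 ≡ 1.
Smallest exponent giving 1 is 26.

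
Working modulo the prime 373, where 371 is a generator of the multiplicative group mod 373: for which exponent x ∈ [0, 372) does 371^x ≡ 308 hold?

Baby-step giant-step with m = ceil(sqrt(372)) = 20.
Baby table (371^j mod 373 for j=0..19):
  0:1  1:371  2:4  3:365  4:16  5:341  6:64  7:245
  8:256  9:234  10:278  11:190  12:366  13:14  14:345  15:56
  16:261  17:224  18:298  19:150
Giant step factor: 371^(-20) ≡ 46 (mod 373).
Scan 308·46^i mod 373 for i = 0, 1, …:
  i=0: 308   i=1: 367   i=2: 97   i=3: 359
  i=4: 102   i=5: 216   i=6: 238   i=7: 131
  i=8: 58   i=9: 57   i=10: 11   i=11: 133
  i=12: 150
Match at i=12, j=19: x = 12·20 + 19 = 259.

259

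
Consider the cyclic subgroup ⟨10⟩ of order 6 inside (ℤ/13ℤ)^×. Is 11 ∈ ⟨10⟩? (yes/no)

no

⟨10⟩ has order 6; its elements mod 13 are {1, 3, 4, 9, 10, 12}.
11 is not in this set.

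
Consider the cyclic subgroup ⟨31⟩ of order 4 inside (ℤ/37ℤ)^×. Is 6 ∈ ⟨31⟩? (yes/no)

6 ∈ ⟨31⟩ iff 6^4 ≡ 1 (mod 37), since |⟨31⟩| = 4.
6^4 mod 37 = 1.
Since 1 = 1, 6 lies in the subgroup.

yes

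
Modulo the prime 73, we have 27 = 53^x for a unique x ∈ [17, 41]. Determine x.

Compute 53^17 mod 73 = 68, then multiply by 53 repeatedly:
  53^17=68  53^18=27
Found 27 at exponent 18.

18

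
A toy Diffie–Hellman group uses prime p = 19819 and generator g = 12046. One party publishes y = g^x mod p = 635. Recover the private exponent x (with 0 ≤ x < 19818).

Baby-step giant-step with m = ceil(sqrt(19818)) = 141.
Baby table (12046^j mod 19819 for j=0..140):
  0:1  1:12046  2:11217  3:13859  4:10077  5:15986  6:5952  7:12469
  8:13192  9:2090  10:6010  11:17472  12:9751  13:13152  14:15725  15:13167
  16:18044  17:3051  18:7920  19:15473  20:9882  21:5658  22:18546  23:5348
  24:10258  25:16222  26:14691  27:3935  28:13781  29:1982  30:13096  31:14995
  32:19223  33:14881  34:13490  35:4559  36:19084  37:5283  38:209  39:601
  40:5711  41:2957  42:5279  43:11482  44:15190  45:9732  46:2287  47:792
  48:7493  49:4952  50:16421  51:13746  52:16390  53:16881  54:5586  55:3451
  56:10303  57:3360  58:4162  59:13201  60:11409  61:7868  62:3470  63:1349
  64:18293  65:9836  66:6474  67:17858  68:2042  69:2553  70:14169  71:18365
  72:5112  73:1519  74:4937  75:14102  76:4043  77:6695  78:4459  79:3624
  80:13266  81:1639  82:3670  83:12450  84:2327  85:6976  86:336  87:4380
  88:3302  89:18978  90:16642  91:347  92:17972  93:7775  94:12875  95:8575
  96:17641  97:4168  98:6201  99:19254  100:11746  101:4475  102:17989  103:14367
  104:5374  105:6350  106:10579  107:18283  108:8290  109:13218  110:18001  111:367
  112:1245  113:14106  114:12589  115:11925  116:438  117:4294  118:17753  119:5628
  120:13908  121:5761  122:10687  123:11197  124:10767  125:3746  126:16272  127:2602
  128:9853  129:13066  130:10357  131:19636  132:15310  133:8465  134:635  135:18895
  136:7774  137:829  138:17177  139:3782  140:13910
Giant step factor: 12046^(-141) ≡ 2945 (mod 19819).
Scan 635·2945^i mod 19819 for i = 0, 1, …:
  i=0: 635
Match at i=0, j=134: x = 0·141 + 134 = 134.

134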